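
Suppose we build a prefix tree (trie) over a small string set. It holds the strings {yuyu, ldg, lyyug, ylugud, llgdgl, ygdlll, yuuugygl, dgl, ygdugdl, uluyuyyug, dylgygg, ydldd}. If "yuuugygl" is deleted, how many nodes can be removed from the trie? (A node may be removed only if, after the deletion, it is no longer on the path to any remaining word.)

After clearing the end-marker at "yuuugygl", prune upward until reaching a node still needed by another word.
The suffix "uugygl" (6 nodes) is used only by "yuuugygl"; the node for "yu" still has the child "y", so pruning stops there.
Nodes removed: 6

6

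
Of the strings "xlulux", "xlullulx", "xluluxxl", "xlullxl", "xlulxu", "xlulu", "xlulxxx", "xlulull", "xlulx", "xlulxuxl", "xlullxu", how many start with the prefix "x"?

Traverse to the node for "x", then collect every word in that subtree.
Words under "x": xlullulx, xlullxl, xlullxu, xlulu, xlulull, xlulux, xluluxxl, xlulx, xlulxu, xlulxuxl, xlulxxx
Count: 11

11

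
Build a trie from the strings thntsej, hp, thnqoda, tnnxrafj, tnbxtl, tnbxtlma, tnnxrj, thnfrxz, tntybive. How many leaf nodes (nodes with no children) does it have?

A leaf is a node with no children — equivalently, the end of a word that is not a proper prefix of any other stored word.
Those words: "hp", "thnfrxz", "thnqoda", "thntsej", "tnbxtlma", "tnnxrafj", "tnnxrj", "tntybive"
Leaf count: 8

8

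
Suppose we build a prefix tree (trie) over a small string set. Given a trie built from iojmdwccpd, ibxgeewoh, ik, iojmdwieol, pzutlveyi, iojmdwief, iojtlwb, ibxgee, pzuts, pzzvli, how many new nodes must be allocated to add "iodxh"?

The longest prefix of "iodxh" already in the trie is "io" (length 2).
New nodes needed: |"iodxh"| − 2 = 5 − 2 = 3.

3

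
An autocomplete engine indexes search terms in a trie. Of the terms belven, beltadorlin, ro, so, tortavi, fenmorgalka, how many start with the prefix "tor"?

Walk to "tor"; the words in its subtree are exactly those with that prefix.
Words under "tor": tortavi
Count: 1

1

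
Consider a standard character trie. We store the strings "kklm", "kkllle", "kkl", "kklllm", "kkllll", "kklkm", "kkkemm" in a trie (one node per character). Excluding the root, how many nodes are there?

Count nodes per top-level branch (shared prefixes stored once):
  'k'-branch (kkkemm, kkl, kklkm, kkllle, kkllll, kklllm, kklm): 15 nodes
Sum: 15

15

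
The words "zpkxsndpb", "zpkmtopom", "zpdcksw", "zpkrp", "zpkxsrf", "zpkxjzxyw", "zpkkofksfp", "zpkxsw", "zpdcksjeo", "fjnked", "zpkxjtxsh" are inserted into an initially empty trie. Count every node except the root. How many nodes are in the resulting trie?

50

Trace insertions, counting only characters that open a new branch:
  "zpkxsndpb" → 9 new (z, p, k, x, s, n, d, p, b)
  "zpkmtopom" → prefix "zpk" already present; 6 new (m, t, o, p, o, m)
  "zpdcksw" → prefix "zp" already present; 5 new (d, c, k, s, w)
  "zpkrp" → prefix "zpk" already present; 2 new (r, p)
  "zpkxsrf" → prefix "zpkxs" already present; 2 new (r, f)
  "zpkxjzxyw" → prefix "zpkx" already present; 5 new (j, z, x, y, w)
  "zpkkofksfp" → prefix "zpk" already present; 7 new (k, o, f, k, s, f, p)
  "zpkxsw" → prefix "zpkxs" already present; 1 new (w)
  "zpdcksjeo" → prefix "zpdcks" already present; 3 new (j, e, o)
  "fjnked" → 6 new (f, j, n, k, e, d)
  "zpkxjtxsh" → prefix "zpkxj" already present; 4 new (t, x, s, h)
Total nodes = 9 + 6 + 5 + 2 + 2 + 5 + 7 + 1 + 3 + 6 + 4 = 50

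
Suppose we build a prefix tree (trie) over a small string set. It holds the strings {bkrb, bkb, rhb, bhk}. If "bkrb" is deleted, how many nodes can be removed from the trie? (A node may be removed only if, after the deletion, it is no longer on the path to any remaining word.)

2

A node on "bkrb"'s path can go only if nothing else ends at it or branches off below it.
The suffix "rb" (2 nodes) is used only by "bkrb"; the node for "bk" still has the child "b", so pruning stops there.
Nodes removed: 2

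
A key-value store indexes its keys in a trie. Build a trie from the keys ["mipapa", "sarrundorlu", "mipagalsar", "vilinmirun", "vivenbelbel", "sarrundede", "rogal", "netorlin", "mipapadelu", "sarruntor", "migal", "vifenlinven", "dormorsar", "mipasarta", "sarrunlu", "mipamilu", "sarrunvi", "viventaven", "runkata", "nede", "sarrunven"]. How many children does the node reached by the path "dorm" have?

Walk "dorm" from the root, arriving at one node.
Characters that immediately follow "dorm" among the stored strings: {o}.
That node has 1 child edge.

1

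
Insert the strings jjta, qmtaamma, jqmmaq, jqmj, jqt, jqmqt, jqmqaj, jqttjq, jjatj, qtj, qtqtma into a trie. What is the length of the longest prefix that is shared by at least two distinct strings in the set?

The deepest shared node is where two words last agree before diverging.
"jqmqaj" and "jqmqt" agree on "jqmq" (4 characters) before diverging; nothing deeper is shared.
Longest shared-prefix length: 4

4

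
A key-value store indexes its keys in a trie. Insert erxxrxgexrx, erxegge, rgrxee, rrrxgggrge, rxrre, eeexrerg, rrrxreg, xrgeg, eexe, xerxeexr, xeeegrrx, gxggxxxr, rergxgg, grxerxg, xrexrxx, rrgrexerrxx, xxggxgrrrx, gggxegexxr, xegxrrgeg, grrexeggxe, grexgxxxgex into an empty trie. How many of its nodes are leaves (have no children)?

21

Leaves are exactly the stored words that no other stored word extends.
Those words: "eeexrerg", "eexe", "erxegge", "erxxrxgexrx", "gggxegexxr", "grexgxxxgex", "grrexeggxe", "grxerxg", "gxggxxxr", "rergxgg", "rgrxee", "rrgrexerrxx", "rrrxgggrge", "rrrxreg", "rxrre", "xeeegrrx", "xegxrrgeg", "xerxeexr", "xrexrxx", "xrgeg", "xxggxgrrrx"
Leaf count: 21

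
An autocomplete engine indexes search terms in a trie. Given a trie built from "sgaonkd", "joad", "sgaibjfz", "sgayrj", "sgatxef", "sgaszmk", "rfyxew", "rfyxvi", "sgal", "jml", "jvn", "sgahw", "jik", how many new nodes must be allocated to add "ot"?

"ot" shares no prefix with any stored word, so all 2 characters open new nodes.
2 − 0 = 2 new nodes.

2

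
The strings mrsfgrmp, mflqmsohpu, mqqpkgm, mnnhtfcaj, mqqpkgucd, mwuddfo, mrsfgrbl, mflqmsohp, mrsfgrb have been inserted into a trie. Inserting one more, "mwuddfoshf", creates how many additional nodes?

3

"mwuddfo" is already a path in the trie; the remaining "shf" must be added.
New nodes needed: |"mwuddfoshf"| − 7 = 10 − 7 = 3.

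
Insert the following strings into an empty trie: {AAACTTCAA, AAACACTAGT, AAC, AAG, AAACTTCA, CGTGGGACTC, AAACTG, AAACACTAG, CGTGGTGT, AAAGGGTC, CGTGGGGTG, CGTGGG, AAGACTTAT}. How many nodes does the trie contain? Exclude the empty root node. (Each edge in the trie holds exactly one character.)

Count nodes per top-level branch (shared prefixes stored once):
  'A'-branch (AAACACTAG, AAACACTAGT, AAACTG, AAACTTCA, AAACTTCAA, AAAGGGTC, AAC, AAG, AAGACTTAT): 29 nodes
  'C'-branch (CGTGGG, CGTGGGACTC, CGTGGGGTG, CGTGGTGT): 16 nodes
Sum: 45

45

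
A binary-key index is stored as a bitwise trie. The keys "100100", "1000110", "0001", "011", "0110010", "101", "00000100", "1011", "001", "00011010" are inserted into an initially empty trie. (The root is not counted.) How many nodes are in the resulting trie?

32

Trace insertions, counting only characters that open a new branch:
  "100100" → 6 new (1, 0, 0, 1, 0, 0)
  "1000110" → prefix "100" already present; 4 new (0, 1, 1, 0)
  "0001" → 4 new (0, 0, 0, 1)
  "011" → prefix "0" already present; 2 new (1, 1)
  "0110010" → prefix "011" already present; 4 new (0, 0, 1, 0)
  "101" → prefix "10" already present; 1 new (1)
  "00000100" → prefix "000" already present; 5 new (0, 0, 1, 0, 0)
  "1011" → prefix "101" already present; 1 new (1)
  "001" → prefix "00" already present; 1 new (1)
  "00011010" → prefix "0001" already present; 4 new (1, 0, 1, 0)
Total nodes = 6 + 4 + 4 + 2 + 4 + 1 + 5 + 1 + 1 + 4 = 32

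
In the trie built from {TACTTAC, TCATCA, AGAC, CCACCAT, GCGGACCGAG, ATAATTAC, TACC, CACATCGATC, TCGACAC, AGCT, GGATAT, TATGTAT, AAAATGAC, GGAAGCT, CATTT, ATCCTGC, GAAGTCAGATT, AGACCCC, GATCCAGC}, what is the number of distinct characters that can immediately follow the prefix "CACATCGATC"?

0

Walk "CACATCGATC" from the root, arriving at one node.
No stored string extends past "CACATCGATC".
That node has 0 child edges.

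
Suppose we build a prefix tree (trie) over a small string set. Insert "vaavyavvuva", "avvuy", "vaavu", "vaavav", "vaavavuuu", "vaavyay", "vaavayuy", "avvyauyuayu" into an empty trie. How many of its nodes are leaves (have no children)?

7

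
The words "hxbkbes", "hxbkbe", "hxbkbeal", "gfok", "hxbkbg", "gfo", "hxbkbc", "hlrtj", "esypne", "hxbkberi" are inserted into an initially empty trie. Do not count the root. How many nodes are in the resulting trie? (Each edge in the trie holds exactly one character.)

Trie structure (* marks end of a word):
(root)
├─ e
│  └─ s
│     └─ y
│        └─ p
│           └─ n
│              └─ e *
├─ g
│  └─ f
│     └─ o *
│        └─ k *
└─ h
   ├─ l
   │  └─ r
   │     └─ t
   │        └─ j *
   └─ x
      └─ b
         └─ k
            └─ b
               ├─ c *
               ├─ e *
               │  ├─ a
               │  │  └─ l *
               │  ├─ r
               │  │  └─ i *
               │  └─ s *
               └─ g *
Counting every labelled node above: 27.

27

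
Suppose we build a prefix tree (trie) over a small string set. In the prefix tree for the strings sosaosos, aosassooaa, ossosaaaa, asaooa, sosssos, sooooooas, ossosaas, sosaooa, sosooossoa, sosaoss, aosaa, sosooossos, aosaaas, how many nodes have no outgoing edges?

12

Leaves are exactly the stored words that no other stored word extends.
Those words: "aosaaas", "aosassooaa", "asaooa", "ossosaaaa", "ossosaas", "sooooooas", "sosaooa", "sosaosos", "sosaoss", "sosooossoa", "sosooossos", "sosssos"
Leaf count: 12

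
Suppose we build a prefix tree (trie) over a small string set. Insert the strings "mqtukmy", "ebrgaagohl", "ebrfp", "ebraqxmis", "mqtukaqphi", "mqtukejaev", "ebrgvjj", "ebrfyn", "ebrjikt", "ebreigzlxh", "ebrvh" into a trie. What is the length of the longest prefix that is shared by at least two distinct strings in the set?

Equivalently: take the maximum, over all pairs, of their longest common prefix length.
"mqtukaqphi" and "mqtukejaev" agree on "mqtuk" (5 characters) before diverging; nothing deeper is shared.
Longest shared-prefix length: 5

5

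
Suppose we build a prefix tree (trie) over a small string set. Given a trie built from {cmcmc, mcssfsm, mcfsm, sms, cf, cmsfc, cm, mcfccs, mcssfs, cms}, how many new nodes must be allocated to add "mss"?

2

The longest prefix of "mss" already in the trie is "m" (length 1).
New nodes needed: |"mss"| − 1 = 3 − 1 = 2.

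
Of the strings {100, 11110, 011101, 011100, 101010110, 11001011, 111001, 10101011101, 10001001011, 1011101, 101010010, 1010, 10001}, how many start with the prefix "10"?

8

Filter for entries beginning with "10":
Matches: "100", "10001", "10001001011", "1010", "101010010", "101010110", "10101011101", "1011101"
Count: 8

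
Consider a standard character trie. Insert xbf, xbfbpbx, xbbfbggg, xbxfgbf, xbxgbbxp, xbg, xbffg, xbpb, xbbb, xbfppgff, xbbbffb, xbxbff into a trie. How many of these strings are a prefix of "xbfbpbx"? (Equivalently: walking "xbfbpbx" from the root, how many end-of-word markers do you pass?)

Check each prefix of "xbfbpbx" against the stored set — each match is an end-marker on the path.
Prefixes of the query that are stored words: "xbf", "xbfbpbx"
Count: 2

2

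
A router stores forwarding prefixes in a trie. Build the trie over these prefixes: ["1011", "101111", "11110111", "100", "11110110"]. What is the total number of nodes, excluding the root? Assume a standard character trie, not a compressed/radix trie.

For each word, the new-node count is its length minus the longest prefix already in the trie:
  "1011" → 4 new (1, 0, 1, 1)
  "101111" → prefix "1011" already present; 2 new (1, 1)
  "11110111" → prefix "1" already present; 7 new (1, 1, 1, 0, 1, 1, 1)
  "100" → prefix "10" already present; 1 new (0)
  "11110110" → prefix "1111011" already present; 1 new (0)
Total nodes = 4 + 2 + 7 + 1 + 1 = 15

15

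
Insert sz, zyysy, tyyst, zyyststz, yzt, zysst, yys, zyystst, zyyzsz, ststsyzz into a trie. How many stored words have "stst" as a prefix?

1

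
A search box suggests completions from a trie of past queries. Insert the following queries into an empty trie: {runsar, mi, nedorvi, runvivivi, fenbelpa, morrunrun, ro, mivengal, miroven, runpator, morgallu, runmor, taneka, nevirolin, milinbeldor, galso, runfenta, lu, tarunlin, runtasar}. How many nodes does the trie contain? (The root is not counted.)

Count nodes per top-level branch (shared prefixes stored once):
  'f'-branch (fenbelpa): 8 nodes
  'g'-branch (galso): 5 nodes
  'l'-branch (lu): 2 nodes
  'm'-branch (mi, milinbeldor, miroven, mivengal, morgallu, morrunrun): 35 nodes
  'n'-branch (nedorvi, nevirolin): 14 nodes
  'r'-branch (ro, runfenta, runmor, runpator, runsar, runtasar, runvivivi): 31 nodes
  't'-branch (taneka, tarunlin): 12 nodes
Sum: 107

107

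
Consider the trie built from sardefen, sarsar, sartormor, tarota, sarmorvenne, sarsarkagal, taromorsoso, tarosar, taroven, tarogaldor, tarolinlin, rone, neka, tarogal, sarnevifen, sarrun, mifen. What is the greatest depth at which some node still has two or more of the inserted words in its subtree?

Look for the deepest trie node that still has at least two words in its subtree.
"tarogal" and "tarogaldor" agree on "tarogal" (7 characters) before diverging; nothing deeper is shared.
Longest shared-prefix length: 7

7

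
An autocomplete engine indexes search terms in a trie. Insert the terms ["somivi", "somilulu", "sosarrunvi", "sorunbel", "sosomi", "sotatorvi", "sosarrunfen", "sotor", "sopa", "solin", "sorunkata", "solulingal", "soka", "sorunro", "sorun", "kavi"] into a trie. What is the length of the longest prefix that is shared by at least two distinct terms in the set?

8

Look for the deepest trie node that still has at least two words in its subtree.
"sosarrunfen" and "sosarrunvi" agree on "sosarrun" (8 characters) before diverging; nothing deeper is shared.
Longest shared-prefix length: 8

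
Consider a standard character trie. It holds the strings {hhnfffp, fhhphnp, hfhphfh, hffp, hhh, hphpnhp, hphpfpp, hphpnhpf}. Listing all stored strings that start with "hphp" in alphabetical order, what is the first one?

hphpfpp

Words with prefix "hphp", in lexicographic order: "hphpfpp", "hphpnhp", "hphpnhpf"
Position 1: hphpfpp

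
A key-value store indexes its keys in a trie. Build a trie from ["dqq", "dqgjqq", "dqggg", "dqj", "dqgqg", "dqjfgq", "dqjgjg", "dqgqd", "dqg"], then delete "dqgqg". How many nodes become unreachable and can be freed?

After clearing the end-marker at "dqgqg", prune upward until reaching a node still needed by another word.
The suffix "g" (1 node) is used only by "dqgqg"; the node for "dqgq" still has the child "d", so pruning stops there.
Nodes removed: 1

1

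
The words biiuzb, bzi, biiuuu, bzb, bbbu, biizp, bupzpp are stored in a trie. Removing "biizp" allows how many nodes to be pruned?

After clearing the end-marker at "biizp", prune upward until reaching a node still needed by another word.
The suffix "zp" (2 nodes) is used only by "biizp"; the node for "bii" still has the child "u", so pruning stops there.
Nodes removed: 2

2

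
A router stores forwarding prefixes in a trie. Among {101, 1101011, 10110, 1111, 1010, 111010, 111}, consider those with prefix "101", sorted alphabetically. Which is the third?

10110

DFS of the "101" subtree visits, in order: "101", "1010", "10110"
Position 3: 10110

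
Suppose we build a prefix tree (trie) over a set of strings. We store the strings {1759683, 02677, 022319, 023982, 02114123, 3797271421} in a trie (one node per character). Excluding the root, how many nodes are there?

For each word, the new-node count is its length minus the longest prefix already in the trie:
  "1759683" → 7 new (1, 7, 5, 9, 6, 8, 3)
  "02677" → 5 new (0, 2, 6, 7, 7)
  "022319" → prefix "02" already present; 4 new (2, 3, 1, 9)
  "023982" → prefix "02" already present; 4 new (3, 9, 8, 2)
  "02114123" → prefix "02" already present; 6 new (1, 1, 4, 1, 2, 3)
  "3797271421" → 10 new (3, 7, 9, 7, 2, 7, 1, 4, 2, 1)
Total nodes = 7 + 5 + 4 + 4 + 6 + 10 = 36

36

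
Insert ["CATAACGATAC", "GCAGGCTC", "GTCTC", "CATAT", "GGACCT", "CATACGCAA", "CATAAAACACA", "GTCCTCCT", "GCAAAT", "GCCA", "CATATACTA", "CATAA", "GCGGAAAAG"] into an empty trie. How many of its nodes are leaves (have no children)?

11

A leaf is a node with no children — equivalently, the end of a word that is not a proper prefix of any other stored word.
Those words: "CATAAAACACA", "CATAACGATAC", "CATACGCAA", "CATATACTA", "GCAAAT", "GCAGGCTC", "GCCA", "GCGGAAAAG", "GGACCT", "GTCCTCCT", "GTCTC"
Leaf count: 11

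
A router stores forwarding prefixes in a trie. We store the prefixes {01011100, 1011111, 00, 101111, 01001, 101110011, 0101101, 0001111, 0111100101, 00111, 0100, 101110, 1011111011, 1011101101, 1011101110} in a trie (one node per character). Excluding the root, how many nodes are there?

For each word, the new-node count is its length minus the longest prefix already in the trie:
  "01011100" → 8 new (0, 1, 0, 1, 1, 1, 0, 0)
  "1011111" → 7 new (1, 0, 1, 1, 1, 1, 1)
  "00" → prefix "0" already present; 1 new (0)
  "101111" → prefix "101111" already present; 0 new (none)
  "01001" → prefix "010" already present; 2 new (0, 1)
  "101110011" → prefix "10111" already present; 4 new (0, 0, 1, 1)
  "0101101" → prefix "01011" already present; 2 new (0, 1)
  "0001111" → prefix "00" already present; 5 new (0, 1, 1, 1, 1)
  "0111100101" → prefix "01" already present; 8 new (1, 1, 1, 0, 0, 1, 0, 1)
  "00111" → prefix "00" already present; 3 new (1, 1, 1)
  "0100" → prefix "0100" already present; 0 new (none)
  "101110" → prefix "101110" already present; 0 new (none)
  "1011111011" → prefix "1011111" already present; 3 new (0, 1, 1)
  "1011101101" → prefix "101110" already present; 4 new (1, 1, 0, 1)
  "1011101110" → prefix "10111011" already present; 2 new (1, 0)
Total nodes = 8 + 7 + 1 + 0 + 2 + 4 + 2 + 5 + 8 + 3 + 0 + 0 + 3 + 4 + 2 = 49

49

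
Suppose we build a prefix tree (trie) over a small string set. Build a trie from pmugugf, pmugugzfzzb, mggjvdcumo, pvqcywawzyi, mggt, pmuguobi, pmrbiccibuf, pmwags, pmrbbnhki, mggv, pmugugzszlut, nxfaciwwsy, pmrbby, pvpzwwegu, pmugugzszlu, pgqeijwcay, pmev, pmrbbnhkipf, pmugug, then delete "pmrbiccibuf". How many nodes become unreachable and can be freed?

7

Walk "pmrbiccibuf" from the leaf back toward the root, removing each node that no remaining word uses.
The suffix "iccibuf" (7 nodes) is used only by "pmrbiccibuf"; the node for "pmrb" still has the child "b", so pruning stops there.
Nodes removed: 7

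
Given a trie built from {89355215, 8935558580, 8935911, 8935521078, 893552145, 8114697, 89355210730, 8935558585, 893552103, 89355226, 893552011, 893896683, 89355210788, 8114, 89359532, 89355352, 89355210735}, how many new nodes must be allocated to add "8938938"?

2

The longest prefix of "8938938" already in the trie is "89389" (length 5).
New nodes needed: |"8938938"| − 5 = 7 − 5 = 2.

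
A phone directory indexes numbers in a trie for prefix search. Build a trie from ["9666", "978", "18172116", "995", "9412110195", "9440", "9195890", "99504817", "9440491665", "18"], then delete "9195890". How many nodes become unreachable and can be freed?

6

After clearing the end-marker at "9195890", prune upward until reaching a node still needed by another word.
The suffix "195890" (6 nodes) is used only by "9195890"; the node for "9" still has the child "6", so pruning stops there.
Nodes removed: 6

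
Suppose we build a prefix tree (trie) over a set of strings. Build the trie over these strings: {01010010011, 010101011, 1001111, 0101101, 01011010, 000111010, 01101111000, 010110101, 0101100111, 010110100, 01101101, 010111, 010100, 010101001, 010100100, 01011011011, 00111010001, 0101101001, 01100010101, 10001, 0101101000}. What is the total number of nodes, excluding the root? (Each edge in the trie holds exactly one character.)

78

Insert word by word; a character creates a node only if that edge doesn't already exist:
  "01010010011" → 11 new (0, 1, 0, 1, 0, 0, 1, 0, 0, 1, 1)
  "010101011" → prefix "01010" already present; 4 new (1, 0, 1, 1)
  "1001111" → 7 new (1, 0, 0, 1, 1, 1, 1)
  "0101101" → prefix "0101" already present; 3 new (1, 0, 1)
  "01011010" → prefix "0101101" already present; 1 new (0)
  "000111010" → prefix "0" already present; 8 new (0, 0, 1, 1, 1, 0, 1, 0)
  "01101111000" → prefix "01" already present; 9 new (1, 0, 1, 1, 1, 1, 0, 0, 0)
  "010110101" → prefix "01011010" already present; 1 new (1)
  "0101100111" → prefix "010110" already present; 4 new (0, 1, 1, 1)
  "010110100" → prefix "01011010" already present; 1 new (0)
  "01101101" → prefix "011011" already present; 2 new (0, 1)
  "010111" → prefix "01011" already present; 1 new (1)
  "010100" → prefix "010100" already present; 0 new (none)
  "010101001" → prefix "0101010" already present; 2 new (0, 1)
  "010100100" → prefix "010100100" already present; 0 new (none)
  "01011011011" → prefix "0101101" already present; 4 new (1, 0, 1, 1)
  "00111010001" → prefix "00" already present; 9 new (1, 1, 1, 0, 1, 0, 0, 0, 1)
  "0101101001" → prefix "010110100" already present; 1 new (1)
  "01100010101" → prefix "0110" already present; 7 new (0, 0, 1, 0, 1, 0, 1)
  "10001" → prefix "100" already present; 2 new (0, 1)
  "0101101000" → prefix "010110100" already present; 1 new (0)
Total nodes = 11 + 4 + 7 + 3 + 1 + 8 + 9 + 1 + 4 + 1 + 2 + 1 + 0 + 2 + 0 + 4 + 9 + 1 + 7 + 2 + 1 = 78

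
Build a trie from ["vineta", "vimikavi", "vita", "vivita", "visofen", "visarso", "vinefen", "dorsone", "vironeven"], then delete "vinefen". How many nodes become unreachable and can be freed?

After clearing the end-marker at "vinefen", prune upward until reaching a node still needed by another word.
The suffix "fen" (3 nodes) is used only by "vinefen"; the node for "vine" still has the child "t", so pruning stops there.
Nodes removed: 3

3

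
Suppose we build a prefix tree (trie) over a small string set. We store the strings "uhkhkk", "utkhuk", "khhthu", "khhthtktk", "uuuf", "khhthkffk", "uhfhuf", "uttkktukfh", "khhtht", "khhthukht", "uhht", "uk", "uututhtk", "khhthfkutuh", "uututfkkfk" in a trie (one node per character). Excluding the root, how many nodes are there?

63

Trace insertions, counting only characters that open a new branch:
  "uhkhkk" → 6 new (u, h, k, h, k, k)
  "utkhuk" → prefix "u" already present; 5 new (t, k, h, u, k)
  "khhthu" → 6 new (k, h, h, t, h, u)
  "khhthtktk" → prefix "khhth" already present; 4 new (t, k, t, k)
  "uuuf" → prefix "u" already present; 3 new (u, u, f)
  "khhthkffk" → prefix "khhth" already present; 4 new (k, f, f, k)
  "uhfhuf" → prefix "uh" already present; 4 new (f, h, u, f)
  "uttkktukfh" → prefix "ut" already present; 8 new (t, k, k, t, u, k, f, h)
  "khhtht" → prefix "khhtht" already present; 0 new (none)
  "khhthukht" → prefix "khhthu" already present; 3 new (k, h, t)
  "uhht" → prefix "uh" already present; 2 new (h, t)
  "uk" → prefix "u" already present; 1 new (k)
  "uututhtk" → prefix "uu" already present; 6 new (t, u, t, h, t, k)
  "khhthfkutuh" → prefix "khhth" already present; 6 new (f, k, u, t, u, h)
  "uututfkkfk" → prefix "uutut" already present; 5 new (f, k, k, f, k)
Total nodes = 6 + 5 + 6 + 4 + 3 + 4 + 4 + 8 + 0 + 3 + 2 + 1 + 6 + 6 + 5 = 63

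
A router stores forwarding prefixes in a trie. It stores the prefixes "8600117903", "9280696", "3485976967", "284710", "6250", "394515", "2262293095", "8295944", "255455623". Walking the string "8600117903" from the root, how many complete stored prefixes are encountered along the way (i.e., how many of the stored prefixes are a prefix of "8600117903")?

Traverse "8600117903" character by character; count nodes along the way that are marked as word ends.
Prefixes of the query that are stored words: "8600117903"
Count: 1

1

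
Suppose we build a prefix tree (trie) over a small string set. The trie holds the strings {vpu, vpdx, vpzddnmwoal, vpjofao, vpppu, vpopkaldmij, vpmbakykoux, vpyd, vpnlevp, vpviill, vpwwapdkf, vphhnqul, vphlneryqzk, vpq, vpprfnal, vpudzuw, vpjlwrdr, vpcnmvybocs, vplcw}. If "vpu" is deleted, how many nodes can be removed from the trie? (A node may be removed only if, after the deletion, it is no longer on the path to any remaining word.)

0

Walk "vpu" from the leaf back toward the root, removing each node that no remaining word uses.
Every node on "vpu" is still needed (e.g. by "vpudzuw"), so nothing is freed.
Nodes removed: 0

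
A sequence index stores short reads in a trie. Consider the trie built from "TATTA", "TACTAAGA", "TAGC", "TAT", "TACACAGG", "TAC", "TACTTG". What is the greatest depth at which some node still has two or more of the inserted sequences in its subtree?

4

Equivalently: take the maximum, over all pairs, of their longest common prefix length.
e.g. "TACTAAGA" and "TACTTG" share the prefix "TACT" of length 4; no pair shares a longer one.
Longest shared-prefix length: 4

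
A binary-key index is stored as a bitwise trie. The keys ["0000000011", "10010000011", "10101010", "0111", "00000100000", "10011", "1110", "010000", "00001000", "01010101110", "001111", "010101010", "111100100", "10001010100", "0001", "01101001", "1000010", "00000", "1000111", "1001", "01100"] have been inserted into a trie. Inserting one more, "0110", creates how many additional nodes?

"0110" is already a full path in the trie; only an end-marker is added.
No new nodes are needed: 0.

0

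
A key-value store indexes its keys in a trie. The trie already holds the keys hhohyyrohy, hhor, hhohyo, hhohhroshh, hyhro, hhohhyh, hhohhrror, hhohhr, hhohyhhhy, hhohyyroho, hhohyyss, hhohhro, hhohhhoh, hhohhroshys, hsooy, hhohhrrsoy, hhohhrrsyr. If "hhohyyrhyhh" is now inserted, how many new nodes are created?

4

The longest prefix of "hhohyyrhyhh" already in the trie is "hhohyyr" (length 7).
New nodes needed: |"hhohyyrhyhh"| − 7 = 11 − 7 = 4.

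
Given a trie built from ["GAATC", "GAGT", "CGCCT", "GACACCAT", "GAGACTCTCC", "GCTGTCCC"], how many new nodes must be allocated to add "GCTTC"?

2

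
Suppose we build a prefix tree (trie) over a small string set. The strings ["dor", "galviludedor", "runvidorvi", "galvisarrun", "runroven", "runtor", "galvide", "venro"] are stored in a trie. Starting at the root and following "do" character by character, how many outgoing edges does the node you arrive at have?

1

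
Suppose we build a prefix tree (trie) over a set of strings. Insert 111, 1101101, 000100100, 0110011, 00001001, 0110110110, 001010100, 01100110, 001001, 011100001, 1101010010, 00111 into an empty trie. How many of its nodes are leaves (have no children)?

11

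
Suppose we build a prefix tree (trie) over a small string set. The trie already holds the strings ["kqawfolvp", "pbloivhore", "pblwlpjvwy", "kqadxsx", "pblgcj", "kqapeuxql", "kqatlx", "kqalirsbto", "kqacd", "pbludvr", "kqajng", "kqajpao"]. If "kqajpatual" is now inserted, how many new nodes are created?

4

Walking "kqajpatual" from the root, the first 6 characters ("kqajpa") follow existing edges; "t" is the first miss.
Each of the 4 remaining characters creates one node.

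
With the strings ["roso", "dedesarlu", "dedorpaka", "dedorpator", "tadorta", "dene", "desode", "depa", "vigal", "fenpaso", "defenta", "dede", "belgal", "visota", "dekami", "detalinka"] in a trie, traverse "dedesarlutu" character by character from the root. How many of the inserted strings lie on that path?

2

Traverse "dedesarlutu" character by character; count nodes along the way that are marked as word ends.
Prefixes of the query that are stored words: "dede", "dedesarlu"
Count: 2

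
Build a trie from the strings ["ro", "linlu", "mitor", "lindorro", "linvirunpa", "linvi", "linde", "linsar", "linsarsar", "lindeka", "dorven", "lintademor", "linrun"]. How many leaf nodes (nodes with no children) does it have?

10

A leaf is a node with no children — equivalently, the end of a word that is not a proper prefix of any other stored word.
Those words: "dorven", "lindeka", "lindorro", "linlu", "linrun", "linsarsar", "lintademor", "linvirunpa", "mitor", "ro"
Leaf count: 10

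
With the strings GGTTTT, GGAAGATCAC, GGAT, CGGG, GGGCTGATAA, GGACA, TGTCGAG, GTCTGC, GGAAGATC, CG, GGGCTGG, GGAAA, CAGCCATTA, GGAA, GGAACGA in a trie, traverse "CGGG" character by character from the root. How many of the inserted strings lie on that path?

Walk "CGGG" from the root; an end-of-word marker is hit whenever a stored word is a prefix of "CGGG".
Prefixes of the query that are stored words: "CG", "CGGG"
Count: 2

2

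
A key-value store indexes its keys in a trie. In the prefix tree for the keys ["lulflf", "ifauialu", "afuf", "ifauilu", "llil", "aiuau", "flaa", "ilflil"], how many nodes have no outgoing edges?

8

Leaves are exactly the stored words that no other stored word extends.
Those words: "afuf", "aiuau", "flaa", "ifauialu", "ifauilu", "ilflil", "llil", "lulflf"
Leaf count: 8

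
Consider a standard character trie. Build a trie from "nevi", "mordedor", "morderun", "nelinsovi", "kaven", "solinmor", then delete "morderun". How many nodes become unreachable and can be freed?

A node on "morderun"'s path can go only if nothing else ends at it or branches off below it.
The suffix "run" (3 nodes) is used only by "morderun"; the node for "morde" still has the child "d", so pruning stops there.
Nodes removed: 3

3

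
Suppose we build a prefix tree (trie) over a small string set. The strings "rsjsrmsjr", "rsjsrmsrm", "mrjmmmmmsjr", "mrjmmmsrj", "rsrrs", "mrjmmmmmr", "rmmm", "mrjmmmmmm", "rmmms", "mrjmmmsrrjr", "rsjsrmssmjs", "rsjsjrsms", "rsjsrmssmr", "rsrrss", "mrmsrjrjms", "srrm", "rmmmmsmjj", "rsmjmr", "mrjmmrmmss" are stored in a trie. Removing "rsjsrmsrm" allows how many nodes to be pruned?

2

A node on "rsjsrmsrm"'s path can go only if nothing else ends at it or branches off below it.
The suffix "rm" (2 nodes) is used only by "rsjsrmsrm"; the node for "rsjsrms" still has the child "j", so pruning stops there.
Nodes removed: 2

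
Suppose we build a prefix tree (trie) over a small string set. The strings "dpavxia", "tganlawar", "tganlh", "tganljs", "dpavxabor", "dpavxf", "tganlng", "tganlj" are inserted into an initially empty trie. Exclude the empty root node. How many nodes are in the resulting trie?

26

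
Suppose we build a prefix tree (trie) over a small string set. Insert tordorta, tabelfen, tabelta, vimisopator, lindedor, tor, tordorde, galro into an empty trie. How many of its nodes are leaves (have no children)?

Leaves are exactly the stored words that no other stored word extends.
Those words: "galro", "lindedor", "tabelfen", "tabelta", "tordorde", "tordorta", "vimisopator"
Leaf count: 7

7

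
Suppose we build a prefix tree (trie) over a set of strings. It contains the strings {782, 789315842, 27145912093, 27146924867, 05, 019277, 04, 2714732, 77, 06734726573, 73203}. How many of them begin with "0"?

4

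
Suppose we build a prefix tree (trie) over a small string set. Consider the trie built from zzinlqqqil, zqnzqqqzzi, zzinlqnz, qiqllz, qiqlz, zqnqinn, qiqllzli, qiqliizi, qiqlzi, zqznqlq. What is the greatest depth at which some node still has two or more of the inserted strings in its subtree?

6

Equivalently: take the maximum, over all pairs, of their longest common prefix length.
e.g. "qiqllz" and "qiqllzli" share the prefix "qiqllz" of length 6; no pair shares a longer one.
Longest shared-prefix length: 6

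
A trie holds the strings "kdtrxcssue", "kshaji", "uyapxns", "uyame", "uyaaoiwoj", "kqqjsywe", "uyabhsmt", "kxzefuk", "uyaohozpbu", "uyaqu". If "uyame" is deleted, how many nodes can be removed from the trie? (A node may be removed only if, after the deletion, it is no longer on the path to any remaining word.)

A node on "uyame"'s path can go only if nothing else ends at it or branches off below it.
The suffix "me" (2 nodes) is used only by "uyame"; the node for "uya" still has the child "p", so pruning stops there.
Nodes removed: 2

2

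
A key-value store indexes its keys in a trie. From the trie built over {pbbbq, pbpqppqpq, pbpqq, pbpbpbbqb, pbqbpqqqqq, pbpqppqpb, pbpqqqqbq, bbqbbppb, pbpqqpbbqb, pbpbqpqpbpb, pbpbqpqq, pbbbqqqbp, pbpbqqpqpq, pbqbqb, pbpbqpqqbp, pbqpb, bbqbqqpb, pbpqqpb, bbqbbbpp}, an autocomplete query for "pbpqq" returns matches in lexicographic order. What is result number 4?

Filter for "pbpqq…" and sort: "pbpqq", "pbpqqpb", "pbpqqpbbqb", "pbpqqqqbq"
The 4th is pbpqqqqbq.

pbpqqqqbq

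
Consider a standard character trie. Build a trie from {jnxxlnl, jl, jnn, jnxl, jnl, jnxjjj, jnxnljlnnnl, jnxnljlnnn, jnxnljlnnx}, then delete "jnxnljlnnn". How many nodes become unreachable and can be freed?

A node on "jnxnljlnnn"'s path can go only if nothing else ends at it or branches off below it.
Every node on "jnxnljlnnn" is still needed (e.g. by "jnxnljlnnnl"), so nothing is freed.
Nodes removed: 0

0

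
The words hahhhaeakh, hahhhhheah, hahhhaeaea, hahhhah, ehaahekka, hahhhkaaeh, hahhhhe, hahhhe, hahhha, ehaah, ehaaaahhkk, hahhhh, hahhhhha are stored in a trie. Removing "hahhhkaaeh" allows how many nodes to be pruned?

5

After clearing the end-marker at "hahhhkaaeh", prune upward until reaching a node still needed by another word.
The suffix "kaaeh" (5 nodes) is used only by "hahhhkaaeh"; the node for "hahhh" still has the child "a", so pruning stops there.
Nodes removed: 5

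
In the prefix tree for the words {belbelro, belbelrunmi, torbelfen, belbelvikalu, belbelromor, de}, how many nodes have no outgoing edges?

5

A leaf is a node with no children — equivalently, the end of a word that is not a proper prefix of any other stored word.
Those words: "belbelromor", "belbelrunmi", "belbelvikalu", "de", "torbelfen"
Leaf count: 5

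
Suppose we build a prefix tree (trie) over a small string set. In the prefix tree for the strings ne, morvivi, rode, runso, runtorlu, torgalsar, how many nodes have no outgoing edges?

A leaf is a node with no children — equivalently, the end of a word that is not a proper prefix of any other stored word.
Those words: "morvivi", "ne", "rode", "runso", "runtorlu", "torgalsar"
Leaf count: 6

6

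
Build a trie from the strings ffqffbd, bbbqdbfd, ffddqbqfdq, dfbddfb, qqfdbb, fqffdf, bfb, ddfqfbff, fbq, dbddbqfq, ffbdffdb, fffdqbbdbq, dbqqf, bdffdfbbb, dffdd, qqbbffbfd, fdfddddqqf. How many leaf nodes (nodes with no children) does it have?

17

A leaf is a node with no children — equivalently, the end of a word that is not a proper prefix of any other stored word.
Those words: "bbbqdbfd", "bdffdfbbb", "bfb", "dbddbqfq", "dbqqf", "ddfqfbff", "dfbddfb", "dffdd", "fbq", "fdfddddqqf", "ffbdffdb", "ffddqbqfdq", "fffdqbbdbq", "ffqffbd", "fqffdf", "qqbbffbfd", "qqfdbb"
Leaf count: 17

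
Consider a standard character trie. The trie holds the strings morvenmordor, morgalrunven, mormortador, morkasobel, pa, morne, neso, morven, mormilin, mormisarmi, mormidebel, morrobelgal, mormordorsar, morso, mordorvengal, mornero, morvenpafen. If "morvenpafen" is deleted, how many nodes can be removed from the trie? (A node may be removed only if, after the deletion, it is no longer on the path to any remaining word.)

5

A node on "morvenpafen"'s path can go only if nothing else ends at it or branches off below it.
The suffix "pafen" (5 nodes) is used only by "morvenpafen"; the node for "morven" still has the child "m", so pruning stops there.
Nodes removed: 5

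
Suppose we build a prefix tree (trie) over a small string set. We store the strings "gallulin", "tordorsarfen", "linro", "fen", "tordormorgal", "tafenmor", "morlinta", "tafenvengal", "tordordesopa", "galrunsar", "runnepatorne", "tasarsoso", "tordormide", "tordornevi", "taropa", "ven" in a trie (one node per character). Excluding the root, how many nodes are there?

For each word, the new-node count is its length minus the longest prefix already in the trie:
  "gallulin" → 8 new (g, a, l, l, u, l, i, n)
  "tordorsarfen" → 12 new (t, o, r, d, o, r, s, a, r, f, e, n)
  "linro" → 5 new (l, i, n, r, o)
  "fen" → 3 new (f, e, n)
  "tordormorgal" → prefix "tordor" already present; 6 new (m, o, r, g, a, l)
  "tafenmor" → prefix "t" already present; 7 new (a, f, e, n, m, o, r)
  "morlinta" → 8 new (m, o, r, l, i, n, t, a)
  "tafenvengal" → prefix "tafen" already present; 6 new (v, e, n, g, a, l)
  "tordordesopa" → prefix "tordor" already present; 6 new (d, e, s, o, p, a)
  "galrunsar" → prefix "gal" already present; 6 new (r, u, n, s, a, r)
  "runnepatorne" → 12 new (r, u, n, n, e, p, a, t, o, r, n, e)
  "tasarsoso" → prefix "ta" already present; 7 new (s, a, r, s, o, s, o)
  "tordormide" → prefix "tordorm" already present; 3 new (i, d, e)
  "tordornevi" → prefix "tordor" already present; 4 new (n, e, v, i)
  "taropa" → prefix "ta" already present; 4 new (r, o, p, a)
  "ven" → 3 new (v, e, n)
Total nodes = 8 + 12 + 5 + 3 + 6 + 7 + 8 + 6 + 6 + 6 + 12 + 7 + 3 + 4 + 4 + 3 = 100

100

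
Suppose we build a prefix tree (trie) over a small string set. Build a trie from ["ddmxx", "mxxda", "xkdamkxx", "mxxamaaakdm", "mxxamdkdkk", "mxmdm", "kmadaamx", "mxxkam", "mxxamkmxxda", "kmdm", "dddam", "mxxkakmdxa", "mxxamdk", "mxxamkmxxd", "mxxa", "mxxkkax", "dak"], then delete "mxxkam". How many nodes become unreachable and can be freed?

After clearing the end-marker at "mxxkam", prune upward until reaching a node still needed by another word.
The suffix "m" (1 node) is used only by "mxxkam"; the node for "mxxka" still has the child "k", so pruning stops there.
Nodes removed: 1

1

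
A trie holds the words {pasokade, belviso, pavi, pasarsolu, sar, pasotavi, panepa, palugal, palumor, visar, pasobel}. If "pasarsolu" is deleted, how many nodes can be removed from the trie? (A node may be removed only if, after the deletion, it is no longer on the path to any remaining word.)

6

Walk "pasarsolu" from the leaf back toward the root, removing each node that no remaining word uses.
The suffix "arsolu" (6 nodes) is used only by "pasarsolu"; the node for "pas" still has the child "o", so pruning stops there.
Nodes removed: 6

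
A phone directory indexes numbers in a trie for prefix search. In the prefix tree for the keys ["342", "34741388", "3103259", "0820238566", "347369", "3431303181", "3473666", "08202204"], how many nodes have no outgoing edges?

8

Leaves are exactly the stored words that no other stored word extends.
Those words: "08202204", "0820238566", "3103259", "342", "3431303181", "3473666", "347369", "34741388"
Leaf count: 8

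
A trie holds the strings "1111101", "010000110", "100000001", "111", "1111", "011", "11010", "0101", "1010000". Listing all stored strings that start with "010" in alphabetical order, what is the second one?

DFS of the "010" subtree visits, in order: "010000110", "0101"
Position 2: 0101

0101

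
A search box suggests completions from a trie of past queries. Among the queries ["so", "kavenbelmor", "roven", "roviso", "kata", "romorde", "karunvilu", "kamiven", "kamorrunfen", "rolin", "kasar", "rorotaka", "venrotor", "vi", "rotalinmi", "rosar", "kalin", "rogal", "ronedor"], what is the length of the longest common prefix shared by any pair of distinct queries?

3

The deepest shared node is where two words last agree before diverging.
e.g. "kamiven" and "kamorrunfen" share the prefix "kam" of length 3; no pair shares a longer one.
Longest shared-prefix length: 3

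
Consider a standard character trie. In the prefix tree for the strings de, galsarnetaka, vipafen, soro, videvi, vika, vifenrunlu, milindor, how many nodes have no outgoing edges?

A leaf is a node with no children — equivalently, the end of a word that is not a proper prefix of any other stored word.
Those words: "de", "galsarnetaka", "milindor", "soro", "videvi", "vifenrunlu", "vika", "vipafen"
Leaf count: 8

8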